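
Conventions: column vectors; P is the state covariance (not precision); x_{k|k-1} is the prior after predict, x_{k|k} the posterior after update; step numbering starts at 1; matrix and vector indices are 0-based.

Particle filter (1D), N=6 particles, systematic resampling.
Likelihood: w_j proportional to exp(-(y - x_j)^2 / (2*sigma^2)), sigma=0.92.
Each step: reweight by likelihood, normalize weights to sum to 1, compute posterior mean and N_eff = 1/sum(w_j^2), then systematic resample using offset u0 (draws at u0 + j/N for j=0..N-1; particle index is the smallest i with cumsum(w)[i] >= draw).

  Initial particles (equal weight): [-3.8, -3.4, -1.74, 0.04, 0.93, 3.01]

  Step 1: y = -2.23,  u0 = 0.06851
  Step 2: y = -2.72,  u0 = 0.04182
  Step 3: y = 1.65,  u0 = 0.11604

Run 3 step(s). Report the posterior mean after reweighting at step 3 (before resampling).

post_mean = -1.7407

step 1: w=[0.1460, 0.2790, 0.5435, 0.0298, 0.0017, 0.0000]  mean=-2.4462  Neff=2.5292  idx=[0, 1, 1, 2, 2, 2]
step 2: w=[0.1348, 0.2043, 0.2043, 0.1522, 0.1522, 0.1522]  mean=-2.6959  Neff=5.8432  idx=[0, 1, 2, 2, 4, 5]
step 3: w=[0.0000, 0.0001, 0.0001, 0.0001, 0.4998, 0.4998]  mean=-1.7407  Neff=2.0016  idx=[4, 4, 4, 5, 5, 5]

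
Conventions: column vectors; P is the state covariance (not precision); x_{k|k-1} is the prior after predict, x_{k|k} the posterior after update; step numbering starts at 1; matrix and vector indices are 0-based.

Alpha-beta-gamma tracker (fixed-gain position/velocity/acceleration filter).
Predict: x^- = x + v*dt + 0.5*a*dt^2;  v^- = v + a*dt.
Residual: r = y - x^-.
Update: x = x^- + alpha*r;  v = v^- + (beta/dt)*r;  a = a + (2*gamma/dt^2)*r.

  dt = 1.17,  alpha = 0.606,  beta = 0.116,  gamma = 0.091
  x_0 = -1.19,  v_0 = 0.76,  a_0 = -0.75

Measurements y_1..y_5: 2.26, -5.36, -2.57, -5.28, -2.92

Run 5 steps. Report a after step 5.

a_post = 0.1405

step 1: x_pred=-0.8141  r=3.0741  x^+=1.0488  v^+=0.1873  a^+=-0.3413
step 2: x_pred=1.0343  r=-6.3943  x^+=-2.8406  v^+=-0.8460  a^+=-1.1914
step 3: x_pred=-4.6459  r=2.0759  x^+=-3.3879  v^+=-2.0341  a^+=-0.9154
step 4: x_pred=-6.3944  r=1.1144  x^+=-5.7191  v^+=-2.9947  a^+=-0.7673
step 5: x_pred=-9.7480  r=6.8280  x^+=-5.6102  v^+=-3.2154  a^+=0.1405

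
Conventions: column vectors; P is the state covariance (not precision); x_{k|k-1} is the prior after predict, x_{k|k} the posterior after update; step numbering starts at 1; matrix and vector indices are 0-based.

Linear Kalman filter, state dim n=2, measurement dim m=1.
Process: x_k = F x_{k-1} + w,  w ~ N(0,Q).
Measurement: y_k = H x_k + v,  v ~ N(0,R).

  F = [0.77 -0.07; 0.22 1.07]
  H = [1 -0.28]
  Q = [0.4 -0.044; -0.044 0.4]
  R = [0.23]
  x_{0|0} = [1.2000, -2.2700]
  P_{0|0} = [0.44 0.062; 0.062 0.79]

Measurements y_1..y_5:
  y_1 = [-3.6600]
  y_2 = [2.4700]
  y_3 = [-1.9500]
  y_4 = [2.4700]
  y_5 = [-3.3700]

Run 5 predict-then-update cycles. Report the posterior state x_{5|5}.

x_post = [-1.7954, 0.8793]

step 1: x^-=[1.0829, -2.1649]  P^-=[0.6581 0.0215; 0.0215 1.3550]  S=[0.9823]  K=[0.6638; -0.3644]  nu=[-5.3491]  x^+=[-2.4679, -0.2159]  P^+=[0.2252 0.2591; 0.2591 1.2246]
step 2: x^-=[-1.8852, -0.7740]  P^-=[0.5116 0.1119; 0.1119 1.9349]  S=[0.8306]  K=[0.5782; -0.5175]  nu=[4.1385]  x^+=[0.5077, -2.9157]  P^+=[0.2339 0.3604; 0.3604 1.7124]
step 3: x^-=[0.5950, -3.0081]  P^-=[0.5082 0.1588; 0.1588 2.5415]  S=[0.8486]  K=[0.5465; -0.6515]  nu=[-3.3873]  x^+=[-1.2562, -0.8013]  P^+=[0.2548 0.4609; 0.4609 2.1814]
step 4: x^-=[-0.9112, -1.1337]  P^-=[0.5120 0.2084; 0.2084 3.1268]  S=[0.8705]  K=[0.5212; -0.7663]  nu=[3.0638]  x^+=[0.6856, -3.4816]  P^+=[0.2756 0.5561; 0.5561 2.6156]
step 5: x^-=[0.7716, -3.5744]  P^-=[0.5163 0.2564; 0.2564 3.6697]  S=[0.8904]  K=[0.4992; -0.8661]  nu=[-5.1425]  x^+=[-1.7954, 0.8793]  P^+=[0.2944 0.6413; 0.6413 3.0019]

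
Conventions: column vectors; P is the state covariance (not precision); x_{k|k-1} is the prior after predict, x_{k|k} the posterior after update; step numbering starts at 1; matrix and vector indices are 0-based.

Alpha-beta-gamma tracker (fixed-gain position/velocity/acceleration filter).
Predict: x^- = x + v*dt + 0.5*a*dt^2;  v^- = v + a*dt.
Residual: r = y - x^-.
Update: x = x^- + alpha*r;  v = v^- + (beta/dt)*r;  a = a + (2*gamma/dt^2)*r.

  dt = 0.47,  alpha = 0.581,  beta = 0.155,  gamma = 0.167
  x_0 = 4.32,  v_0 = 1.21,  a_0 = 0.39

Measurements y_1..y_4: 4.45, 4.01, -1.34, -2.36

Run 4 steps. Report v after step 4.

step 1: x_pred=4.9318  r=-0.4818  x^+=4.6519  v^+=1.2344  a^+=-0.3384
step 2: x_pred=5.1947  r=-1.1847  x^+=4.5064  v^+=0.6847  a^+=-2.1296
step 3: x_pred=4.5929  r=-5.9329  x^+=1.1459  v^+=-2.2729  a^+=-11.1002
step 4: x_pred=-1.1484  r=-1.2116  x^+=-1.8523  v^+=-7.8896  a^+=-12.9322

v_post = -7.8896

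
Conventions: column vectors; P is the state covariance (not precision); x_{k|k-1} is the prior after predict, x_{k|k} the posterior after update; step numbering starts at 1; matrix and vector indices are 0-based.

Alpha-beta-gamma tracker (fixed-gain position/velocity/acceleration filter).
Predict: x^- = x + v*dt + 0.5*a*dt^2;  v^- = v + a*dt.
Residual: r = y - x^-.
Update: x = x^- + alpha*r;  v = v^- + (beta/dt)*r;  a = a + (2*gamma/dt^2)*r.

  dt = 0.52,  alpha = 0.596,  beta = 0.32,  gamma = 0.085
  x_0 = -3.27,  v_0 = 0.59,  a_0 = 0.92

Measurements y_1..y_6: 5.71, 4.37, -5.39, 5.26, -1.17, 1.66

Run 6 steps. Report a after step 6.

step 1: x_pred=-2.8388  r=8.5488  x^+=2.2563  v^+=6.3292  a^+=6.2946
step 2: x_pred=6.3985  r=-2.0285  x^+=5.1895  v^+=8.3541  a^+=5.0193
step 3: x_pred=10.2123  r=-15.6023  x^+=0.9133  v^+=1.3628  a^+=-4.7898
step 4: x_pred=0.9744  r=4.2856  x^+=3.5286  v^+=1.5094  a^+=-2.0954
step 5: x_pred=4.0302  r=-5.2002  x^+=0.9309  v^+=-2.7804  a^+=-5.3648
step 6: x_pred=-1.2402  r=2.9002  x^+=0.4883  v^+=-3.7853  a^+=-3.5414

a_post = -3.5414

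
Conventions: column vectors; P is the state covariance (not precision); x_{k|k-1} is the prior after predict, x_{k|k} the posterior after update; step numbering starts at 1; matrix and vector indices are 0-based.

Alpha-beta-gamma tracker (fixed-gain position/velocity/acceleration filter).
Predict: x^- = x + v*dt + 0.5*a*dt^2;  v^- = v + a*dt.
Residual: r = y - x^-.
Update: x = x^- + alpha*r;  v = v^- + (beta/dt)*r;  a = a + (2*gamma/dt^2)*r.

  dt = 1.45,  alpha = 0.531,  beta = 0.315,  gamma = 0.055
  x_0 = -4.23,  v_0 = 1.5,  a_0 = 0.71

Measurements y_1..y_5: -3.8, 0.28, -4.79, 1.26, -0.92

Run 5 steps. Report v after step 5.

v_post = 0.3547

step 1: x_pred=-1.3086  r=-2.4914  x^+=-2.6315  v^+=1.9883  a^+=0.5797
step 2: x_pred=0.8608  r=-0.5808  x^+=0.5524  v^+=2.7026  a^+=0.5493
step 3: x_pred=5.0486  r=-9.8386  x^+=-0.1757  v^+=1.3617  a^+=0.0345
step 4: x_pred=1.8350  r=-0.5750  x^+=1.5297  v^+=1.2868  a^+=0.0044
step 5: x_pred=3.4003  r=-4.3203  x^+=1.1062  v^+=0.3547  a^+=-0.2216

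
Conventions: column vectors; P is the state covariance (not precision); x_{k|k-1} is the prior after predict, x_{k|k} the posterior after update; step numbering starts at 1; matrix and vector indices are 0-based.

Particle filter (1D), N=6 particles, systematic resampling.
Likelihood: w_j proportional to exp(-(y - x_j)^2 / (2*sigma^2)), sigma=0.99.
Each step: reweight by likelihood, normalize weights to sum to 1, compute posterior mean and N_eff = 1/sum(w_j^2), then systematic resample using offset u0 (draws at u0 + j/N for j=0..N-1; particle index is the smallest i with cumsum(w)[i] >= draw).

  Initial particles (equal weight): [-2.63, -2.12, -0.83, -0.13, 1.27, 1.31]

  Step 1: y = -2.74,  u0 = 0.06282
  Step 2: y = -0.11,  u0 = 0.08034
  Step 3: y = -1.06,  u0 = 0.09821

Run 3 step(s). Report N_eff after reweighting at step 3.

N_eff = 5.7663

step 1: w=[0.4962, 0.4104, 0.0776, 0.0155, 0.0001, 0.0001]  mean=-2.2413  Neff=2.3756  idx=[0, 0, 0, 1, 1, 1]
step 2: w=[0.0784, 0.0784, 0.0784, 0.2549, 0.2549, 0.2549]  mean=-2.2400  Neff=4.6866  idx=[1, 3, 3, 4, 5, 5]
step 3: w=[0.0916, 0.1817, 0.1817, 0.1817, 0.1817, 0.1817]  mean=-2.1667  Neff=5.7663  idx=[1, 1, 2, 3, 4, 5]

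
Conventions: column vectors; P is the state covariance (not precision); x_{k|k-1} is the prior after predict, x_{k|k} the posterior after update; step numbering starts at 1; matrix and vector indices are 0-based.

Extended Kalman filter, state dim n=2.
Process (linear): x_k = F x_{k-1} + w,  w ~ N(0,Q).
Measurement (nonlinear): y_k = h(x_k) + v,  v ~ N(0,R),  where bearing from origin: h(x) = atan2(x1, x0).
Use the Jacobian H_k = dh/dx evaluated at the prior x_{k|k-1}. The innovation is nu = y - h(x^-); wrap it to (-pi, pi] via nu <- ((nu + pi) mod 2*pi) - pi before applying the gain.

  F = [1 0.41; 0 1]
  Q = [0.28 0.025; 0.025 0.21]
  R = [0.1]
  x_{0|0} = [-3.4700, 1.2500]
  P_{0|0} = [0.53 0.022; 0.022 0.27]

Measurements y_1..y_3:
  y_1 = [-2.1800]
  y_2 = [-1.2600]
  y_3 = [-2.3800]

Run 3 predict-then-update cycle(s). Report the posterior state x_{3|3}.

x_post = [-5.4344, -2.1942]

step 1: x^-=[-2.9575, 1.2500]  P^-=[0.8734 0.1577; 0.1577 0.4800]  H_jac=[-0.1212 -0.2869]  S=[0.1633]  K=[-0.9255; -0.9602]  nu=[1.3615]  x^+=[-4.2175, -0.0573]  P^+=[0.7335 0.0126; 0.0126 0.3294]
step 2: x^-=[-4.2410, -0.0573]  P^-=[1.0792 0.1726; 0.1726 0.5394]  H_jac=[0.0032 -0.2357]  S=[0.1297]  K=[-0.2872; -0.9760]  nu=[1.8681]  x^+=[-4.7775, -1.8806]  P^+=[1.0685 0.1363; 0.1363 0.4158]
step 3: x^-=[-5.5485, -1.8806]  P^-=[1.5302 0.3318; 0.3318 0.6258]  H_jac=[0.0548 -0.1617]  S=[0.1151]  K=[0.2625; -0.7212]  nu=[0.4348]  x^+=[-5.4344, -2.1942]  P^+=[1.5222 0.3535; 0.3535 0.5660]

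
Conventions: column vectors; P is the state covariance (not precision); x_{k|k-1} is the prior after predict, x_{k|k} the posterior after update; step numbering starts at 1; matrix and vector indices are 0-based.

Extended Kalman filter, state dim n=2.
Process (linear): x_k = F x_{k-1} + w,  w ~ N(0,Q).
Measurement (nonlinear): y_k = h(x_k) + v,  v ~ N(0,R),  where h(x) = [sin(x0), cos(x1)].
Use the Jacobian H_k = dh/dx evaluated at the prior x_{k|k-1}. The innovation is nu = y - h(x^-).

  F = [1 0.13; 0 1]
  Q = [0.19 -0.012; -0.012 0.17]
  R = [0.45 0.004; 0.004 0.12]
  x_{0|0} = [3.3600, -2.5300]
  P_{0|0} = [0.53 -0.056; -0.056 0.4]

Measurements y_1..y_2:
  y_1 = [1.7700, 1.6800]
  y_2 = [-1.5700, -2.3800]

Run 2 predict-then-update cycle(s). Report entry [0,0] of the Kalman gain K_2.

K[0,0] = -0.3792

step 1: x^-=[3.0311, -2.5300]  P^-=[0.7122 -0.0160; -0.0160 0.5700]  H_jac=[-0.9939 0.0000; 0.0000 0.5742]  S=[1.1535 0.0131; 0.0131 0.3079]  K=[-0.6136 -0.0037; 0.0017 1.0628]  nu=[1.6597, 2.4987]  x^+=[2.0035, 0.1285]  P^+=[0.2778 -0.0050; -0.0050 0.2221]
step 2: x^-=[2.0202, 0.1285]  P^-=[0.4703 0.0118; 0.0118 0.3921]  H_jac=[-0.4345 0.0000; 0.0000 -0.1281]  S=[0.5388 0.0047; 0.0047 0.1264]  K=[-0.3792 0.0020; -0.0061 -0.3972]  nu=[-2.4707, -3.3718]  x^+=[2.9505, 1.4828]  P^+=[0.3928 0.0100; 0.0100 0.3721]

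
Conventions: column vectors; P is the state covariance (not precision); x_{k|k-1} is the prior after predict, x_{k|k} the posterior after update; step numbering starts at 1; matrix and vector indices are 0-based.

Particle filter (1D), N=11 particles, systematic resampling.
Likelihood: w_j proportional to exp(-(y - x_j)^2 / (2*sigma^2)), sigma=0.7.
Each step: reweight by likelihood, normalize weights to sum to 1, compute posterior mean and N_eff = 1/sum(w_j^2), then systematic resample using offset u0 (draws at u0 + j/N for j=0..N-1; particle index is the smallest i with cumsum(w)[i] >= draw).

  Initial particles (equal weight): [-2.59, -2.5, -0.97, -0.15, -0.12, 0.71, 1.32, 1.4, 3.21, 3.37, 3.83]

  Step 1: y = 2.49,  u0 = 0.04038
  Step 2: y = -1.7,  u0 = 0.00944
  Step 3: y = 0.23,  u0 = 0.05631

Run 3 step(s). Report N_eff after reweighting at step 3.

step 1: w=[0.0000, 0.0000, 0.0000, 0.0005, 0.0005, 0.0220, 0.1383, 0.1663, 0.3293, 0.2536, 0.0895]  mean=2.6853  Neff=4.3852  idx=[6, 6, 7, 7, 8, 8, 8, 9, 9, 9, 10]
step 2: w=[0.3112, 0.3112, 0.1888, 0.1888, 0.0000, 0.0000, 0.0000, 0.0000, 0.0000, 0.0000, 0.0000]  mean=1.3502  Neff=3.7740  idx=[0, 0, 0, 0, 1, 1, 1, 2, 2, 3, 3]
step 3: w=[0.0968, 0.0968, 0.0968, 0.0968, 0.0968, 0.0968, 0.0968, 0.0805, 0.0805, 0.0805, 0.0805]  mean=1.3458  Neff=10.9186  idx=[0, 1, 2, 3, 4, 5, 6, 7, 8, 9, 10]

N_eff = 10.9186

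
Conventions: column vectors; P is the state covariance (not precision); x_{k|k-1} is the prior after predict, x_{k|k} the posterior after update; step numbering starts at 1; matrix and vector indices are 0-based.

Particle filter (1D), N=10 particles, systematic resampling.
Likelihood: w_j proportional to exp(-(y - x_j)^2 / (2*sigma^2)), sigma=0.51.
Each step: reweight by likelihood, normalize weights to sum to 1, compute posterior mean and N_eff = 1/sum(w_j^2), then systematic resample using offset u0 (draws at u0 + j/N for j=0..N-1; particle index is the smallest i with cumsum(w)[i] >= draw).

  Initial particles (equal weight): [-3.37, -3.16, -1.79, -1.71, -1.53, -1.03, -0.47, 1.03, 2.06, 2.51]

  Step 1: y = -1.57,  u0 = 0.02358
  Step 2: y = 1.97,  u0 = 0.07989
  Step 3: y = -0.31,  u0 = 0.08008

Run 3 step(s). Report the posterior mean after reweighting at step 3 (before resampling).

step 1: w=[0.0006, 0.0022, 0.2567, 0.2713, 0.2809, 0.1608, 0.0275, 0.0000, 0.0000, 0.0000]  mean=-1.5406  Neff=4.0811  idx=[2, 2, 2, 3, 3, 3, 4, 4, 5, 5]
step 2: w=[0.0000, 0.0000, 0.0000, 0.0001, 0.0001, 0.0001, 0.0010, 0.0010, 0.4989, 0.4989]  mean=-1.0312  Neff=2.0090  idx=[8, 8, 8, 8, 8, 9, 9, 9, 9, 9]
step 3: w=[0.1000, 0.1000, 0.1000, 0.1000, 0.1000, 0.1000, 0.1000, 0.1000, 0.1000, 0.1000]  mean=-1.0300  Neff=10.0000  idx=[0, 1, 2, 3, 4, 5, 6, 7, 8, 9]

post_mean = -1.0300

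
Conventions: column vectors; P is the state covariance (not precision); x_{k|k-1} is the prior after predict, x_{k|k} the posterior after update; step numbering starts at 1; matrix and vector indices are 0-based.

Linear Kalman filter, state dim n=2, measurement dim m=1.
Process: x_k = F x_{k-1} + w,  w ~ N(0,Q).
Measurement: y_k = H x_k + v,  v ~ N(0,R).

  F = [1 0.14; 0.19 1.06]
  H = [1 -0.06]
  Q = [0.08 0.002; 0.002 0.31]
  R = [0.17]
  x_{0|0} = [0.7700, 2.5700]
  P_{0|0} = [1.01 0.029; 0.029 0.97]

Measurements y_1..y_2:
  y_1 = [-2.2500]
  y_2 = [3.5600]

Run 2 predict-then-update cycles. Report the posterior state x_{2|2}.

step 1: x^-=[1.1298, 2.8705]  P^-=[1.1171 0.3694; 0.3694 1.4480]  S=[1.2480]  K=[0.8774; 0.2263]  nu=[-3.2076]  x^+=[-1.6844, 2.1445]  P^+=[0.1564 0.1215; 0.1215 1.3841]
step 2: x^-=[-1.3842, 1.9531]  P^-=[0.2976 0.3692; 0.3692 1.9198]  S=[0.4302]  K=[0.6403; 0.5904]  nu=[5.0614]  x^+=[1.8564, 4.9413]  P^+=[0.1212 0.2066; 0.2066 1.7698]

x_post = [1.8564, 4.9413]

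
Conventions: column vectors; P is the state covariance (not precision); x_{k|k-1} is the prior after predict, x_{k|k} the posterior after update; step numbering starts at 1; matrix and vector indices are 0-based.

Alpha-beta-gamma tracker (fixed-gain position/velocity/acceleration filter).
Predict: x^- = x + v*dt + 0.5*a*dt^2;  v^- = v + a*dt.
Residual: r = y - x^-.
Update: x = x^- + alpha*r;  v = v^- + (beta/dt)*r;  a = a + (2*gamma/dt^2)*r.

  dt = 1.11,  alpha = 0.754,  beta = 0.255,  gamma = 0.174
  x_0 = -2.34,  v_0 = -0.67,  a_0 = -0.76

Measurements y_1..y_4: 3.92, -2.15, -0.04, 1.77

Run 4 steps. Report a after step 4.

step 1: x_pred=-3.5519  r=7.4719  x^+=2.0819  v^+=0.2029  a^+=1.3504
step 2: x_pred=3.1391  r=-5.2891  x^+=-0.8489  v^+=0.4868  a^+=-0.1435
step 3: x_pred=-0.3969  r=0.3569  x^+=-0.1278  v^+=0.4095  a^+=-0.0427
step 4: x_pred=0.3005  r=1.4695  x^+=1.4085  v^+=0.6998  a^+=0.3724

a_post = 0.3724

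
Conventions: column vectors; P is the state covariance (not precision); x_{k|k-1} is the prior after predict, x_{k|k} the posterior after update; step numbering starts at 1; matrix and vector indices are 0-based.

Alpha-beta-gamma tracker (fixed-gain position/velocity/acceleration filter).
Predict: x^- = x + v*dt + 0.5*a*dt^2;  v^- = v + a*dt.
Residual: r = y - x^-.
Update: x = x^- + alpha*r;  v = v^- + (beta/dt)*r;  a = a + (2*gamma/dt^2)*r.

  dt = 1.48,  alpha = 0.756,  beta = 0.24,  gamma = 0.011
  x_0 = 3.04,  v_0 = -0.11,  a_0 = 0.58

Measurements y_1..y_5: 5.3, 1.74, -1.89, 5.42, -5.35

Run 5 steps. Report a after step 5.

a_post = 0.3788

step 1: x_pred=3.5124  r=1.7876  x^+=4.8638  v^+=1.0383  a^+=0.5980
step 2: x_pred=7.0554  r=-5.3154  x^+=3.0369  v^+=1.0613  a^+=0.5446
step 3: x_pred=5.2041  r=-7.0941  x^+=-0.1590  v^+=0.7169  a^+=0.4733
step 4: x_pred=1.4203  r=3.9997  x^+=4.4441  v^+=2.0660  a^+=0.5135
step 5: x_pred=8.0641  r=-13.4141  x^+=-2.0770  v^+=0.6507  a^+=0.3788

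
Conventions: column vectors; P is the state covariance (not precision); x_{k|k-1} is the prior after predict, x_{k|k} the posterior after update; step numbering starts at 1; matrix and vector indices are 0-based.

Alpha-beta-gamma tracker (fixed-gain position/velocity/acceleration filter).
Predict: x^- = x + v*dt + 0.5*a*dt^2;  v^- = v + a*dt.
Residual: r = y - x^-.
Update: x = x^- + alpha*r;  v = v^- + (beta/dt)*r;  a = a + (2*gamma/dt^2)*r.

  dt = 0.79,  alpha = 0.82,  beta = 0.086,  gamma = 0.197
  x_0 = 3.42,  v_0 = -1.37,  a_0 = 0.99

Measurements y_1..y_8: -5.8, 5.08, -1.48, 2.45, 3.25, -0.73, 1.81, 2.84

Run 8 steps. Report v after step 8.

step 1: x_pred=2.6466  r=-8.4466  x^+=-4.2796  v^+=-1.5074  a^+=-4.3424
step 2: x_pred=-6.8255  r=11.9055  x^+=2.9370  v^+=-3.6419  a^+=3.1736
step 3: x_pred=1.0502  r=-2.5302  x^+=-1.0246  v^+=-1.4102  a^+=1.5763
step 4: x_pred=-1.6467  r=4.0967  x^+=1.7126  v^+=0.2810  a^+=4.1626
step 5: x_pred=3.2335  r=0.0165  x^+=3.2470  v^+=3.5713  a^+=4.1729
step 6: x_pred=7.3705  r=-8.1005  x^+=0.7281  v^+=5.9861  a^+=-0.9410
step 7: x_pred=5.1634  r=-3.3534  x^+=2.4136  v^+=4.8776  a^+=-3.0580
step 8: x_pred=5.3127  r=-2.4727  x^+=3.2851  v^+=2.1926  a^+=-4.6191

v_post = 2.1926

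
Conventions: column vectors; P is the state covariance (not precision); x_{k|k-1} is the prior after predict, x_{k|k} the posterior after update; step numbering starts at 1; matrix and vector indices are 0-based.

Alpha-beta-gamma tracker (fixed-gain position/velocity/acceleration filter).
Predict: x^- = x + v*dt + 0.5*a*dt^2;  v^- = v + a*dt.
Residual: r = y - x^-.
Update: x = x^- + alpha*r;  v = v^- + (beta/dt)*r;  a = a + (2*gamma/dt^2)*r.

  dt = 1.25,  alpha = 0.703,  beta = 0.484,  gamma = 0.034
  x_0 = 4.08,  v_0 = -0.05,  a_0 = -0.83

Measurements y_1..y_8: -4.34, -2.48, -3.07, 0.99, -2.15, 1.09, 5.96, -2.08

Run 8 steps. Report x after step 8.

step 1: x_pred=3.3691  r=-7.7091  x^+=-2.0504  v^+=-4.0724  a^+=-1.1655
step 2: x_pred=-8.0515  r=5.5715  x^+=-4.1347  v^+=-3.3720  a^+=-0.9230
step 3: x_pred=-9.0709  r=6.0009  x^+=-4.8523  v^+=-2.2023  a^+=-0.6619
step 4: x_pred=-8.1222  r=9.1122  x^+=-1.7163  v^+=0.4986  a^+=-0.2653
step 5: x_pred=-1.3003  r=-0.8497  x^+=-1.8976  v^+=-0.1620  a^+=-0.3023
step 6: x_pred=-2.3363  r=3.4263  x^+=0.0724  v^+=0.7868  a^+=-0.1532
step 7: x_pred=0.9362  r=5.0238  x^+=4.4679  v^+=2.5405  a^+=0.0655
step 8: x_pred=7.6948  r=-9.7748  x^+=0.8231  v^+=-1.1624  a^+=-0.3599

x_post = 0.8231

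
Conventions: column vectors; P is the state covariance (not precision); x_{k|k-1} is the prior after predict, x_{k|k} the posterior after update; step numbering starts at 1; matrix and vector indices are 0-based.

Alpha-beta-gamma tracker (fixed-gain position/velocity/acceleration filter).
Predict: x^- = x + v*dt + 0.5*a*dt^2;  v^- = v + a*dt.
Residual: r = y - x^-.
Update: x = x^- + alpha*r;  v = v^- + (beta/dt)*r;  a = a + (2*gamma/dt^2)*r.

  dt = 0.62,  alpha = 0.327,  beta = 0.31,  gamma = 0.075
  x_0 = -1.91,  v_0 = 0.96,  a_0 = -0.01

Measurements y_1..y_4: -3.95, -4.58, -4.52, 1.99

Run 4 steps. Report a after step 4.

a_post = 1.7784

step 1: x_pred=-1.3167  r=-2.6333  x^+=-2.1778  v^+=-0.3628  a^+=-1.0376
step 2: x_pred=-2.6022  r=-1.9778  x^+=-3.2489  v^+=-1.9950  a^+=-1.8093
step 3: x_pred=-4.8336  r=0.3136  x^+=-4.7311  v^+=-2.9600  a^+=-1.6870
step 4: x_pred=-6.8905  r=8.8805  x^+=-3.9866  v^+=0.4343  a^+=1.7784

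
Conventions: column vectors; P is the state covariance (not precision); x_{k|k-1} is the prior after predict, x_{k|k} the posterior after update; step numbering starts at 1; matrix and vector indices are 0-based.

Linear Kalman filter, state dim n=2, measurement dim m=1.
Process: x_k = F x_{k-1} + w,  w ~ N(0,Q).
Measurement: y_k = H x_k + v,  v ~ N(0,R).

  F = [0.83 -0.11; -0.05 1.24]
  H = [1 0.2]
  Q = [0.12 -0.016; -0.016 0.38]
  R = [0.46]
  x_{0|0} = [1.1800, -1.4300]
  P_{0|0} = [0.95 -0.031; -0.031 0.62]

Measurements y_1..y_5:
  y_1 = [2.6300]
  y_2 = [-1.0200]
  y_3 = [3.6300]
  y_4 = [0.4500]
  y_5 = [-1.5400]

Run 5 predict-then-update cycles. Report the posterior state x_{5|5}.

step 1: x^-=[1.1367, -1.8322]  P^-=[0.7876 -0.1721; -0.1721 1.3395]  S=[1.2324]  K=[0.6112; 0.0778]  nu=[1.8597]  x^+=[2.2733, -1.6876]  P^+=[0.3273 -0.2306; -0.2306 1.3321]
step 2: x^-=[2.0725, -2.2063]  P^-=[0.4037 -0.4499; -0.4499 2.4576]  S=[0.7820]  K=[0.4011; 0.0532]  nu=[-2.6513]  x^+=[1.0090, -2.3473]  P^+=[0.2778 -0.4666; -0.4666 2.4554]
step 3: x^-=[1.0956, -2.9611]  P^-=[0.4263 -0.8453; -0.8453 4.2140]  S=[0.7168]  K=[0.3589; -0.0034]  nu=[3.1266]  x^+=[2.2179, -2.9718]  P^+=[0.3340 -0.8444; -0.8444 4.2140]
step 4: x^-=[2.1677, -3.7959]  P^-=[0.5553 -1.4783; -1.4783 6.9650]  S=[0.7025]  K=[0.3695; -0.1215]  nu=[-0.9585]  x^+=[1.8135, -3.6795]  P^+=[0.4593 -1.4468; -1.4468 6.9546]
step 5: x^-=[1.9100, -4.6533]  P^-=[0.7848 -2.4807; -2.4807 11.2539]  S=[0.7027]  K=[0.4108; -0.3271]  nu=[-2.5193]  x^+=[0.8751, -3.8291]  P^+=[0.6662 -2.3862; -2.3862 11.1787]

x_post = [0.8751, -3.8291]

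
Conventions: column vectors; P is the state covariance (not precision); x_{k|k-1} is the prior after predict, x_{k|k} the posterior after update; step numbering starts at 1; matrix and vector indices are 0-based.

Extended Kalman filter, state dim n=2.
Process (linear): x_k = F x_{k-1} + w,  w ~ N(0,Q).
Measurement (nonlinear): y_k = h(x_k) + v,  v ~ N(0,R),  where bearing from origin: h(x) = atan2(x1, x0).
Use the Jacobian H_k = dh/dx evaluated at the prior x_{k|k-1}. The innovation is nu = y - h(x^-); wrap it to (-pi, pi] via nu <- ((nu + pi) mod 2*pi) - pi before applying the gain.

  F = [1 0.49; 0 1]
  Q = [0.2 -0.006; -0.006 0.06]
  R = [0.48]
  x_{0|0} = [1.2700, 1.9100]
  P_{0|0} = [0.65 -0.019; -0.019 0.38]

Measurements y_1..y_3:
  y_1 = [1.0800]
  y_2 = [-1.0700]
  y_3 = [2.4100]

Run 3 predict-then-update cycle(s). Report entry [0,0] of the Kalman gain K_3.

step 1: x^-=[2.2059, 1.9100]  P^-=[0.9226 0.1612; 0.1612 0.4400]  H_jac=[-0.2243 0.2591]  S=[0.5372]  K=[-0.3075; 0.1449]  nu=[0.3664]  x^+=[2.0932, 1.9631]  P^+=[0.8718 0.1851; 0.1851 0.4287]
step 2: x^-=[3.0551, 1.9631]  P^-=[1.3562 0.3892; 0.3892 0.4887]  H_jac=[-0.1489 0.2317]  S=[0.5094]  K=[-0.2193; 0.1085]  nu=[-1.6411]  x^+=[3.4150, 1.7850]  P^+=[1.3317 0.4013; 0.4013 0.4827]
step 3: x^-=[4.2897, 1.7850]  P^-=[2.0409 0.6319; 0.6319 0.5427]  H_jac=[-0.0827 0.1987]  S=[0.4946]  K=[-0.0873; 0.1124]  nu=[2.0157]  x^+=[4.1136, 2.0116]  P^+=[2.0371 0.6367; 0.6367 0.5365]

K[0,0] = -0.0873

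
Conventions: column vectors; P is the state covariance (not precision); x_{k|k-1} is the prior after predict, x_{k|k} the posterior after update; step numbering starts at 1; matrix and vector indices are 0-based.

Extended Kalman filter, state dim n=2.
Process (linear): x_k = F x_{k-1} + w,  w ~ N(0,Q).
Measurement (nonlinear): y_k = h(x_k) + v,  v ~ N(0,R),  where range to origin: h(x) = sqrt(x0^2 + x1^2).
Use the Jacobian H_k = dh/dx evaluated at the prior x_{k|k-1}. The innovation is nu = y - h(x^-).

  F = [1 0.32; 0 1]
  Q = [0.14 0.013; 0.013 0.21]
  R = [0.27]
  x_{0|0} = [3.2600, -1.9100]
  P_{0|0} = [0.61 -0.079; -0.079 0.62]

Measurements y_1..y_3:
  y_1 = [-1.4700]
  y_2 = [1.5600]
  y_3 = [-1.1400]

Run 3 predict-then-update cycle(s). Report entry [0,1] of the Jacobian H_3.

H_jac[0,1] = -0.4028

step 1: x^-=[2.6488, -1.9100]  P^-=[0.7629 0.1324; 0.1324 0.8300]  H_jac=[0.8111 -0.5849]  S=[0.9302]  K=[0.5820; -0.4064]  nu=[-4.7356]  x^+=[-0.1072, 0.0146]  P^+=[0.4479 0.3524; 0.3524 0.6764]
step 2: x^-=[-0.1026, 0.0146]  P^-=[0.8827 0.5819; 0.5819 0.8864]  H_jac=[-0.9900 0.1408]  S=[0.9905]  K=[-0.7995; -0.4556]  nu=[1.4564]  x^+=[-1.2670, -0.6489]  P^+=[0.2495 0.2211; 0.2211 0.6808]
step 3: x^-=[-1.4747, -0.6489]  P^-=[0.6007 0.4519; 0.4519 0.8908]  H_jac=[-0.9153 -0.4028]  S=[1.2510]  K=[-0.5850; -0.6175]  nu=[-2.7511]  x^+=[0.1348, 1.0498]  P^+=[0.1726 0.0000; 0.0000 0.4138]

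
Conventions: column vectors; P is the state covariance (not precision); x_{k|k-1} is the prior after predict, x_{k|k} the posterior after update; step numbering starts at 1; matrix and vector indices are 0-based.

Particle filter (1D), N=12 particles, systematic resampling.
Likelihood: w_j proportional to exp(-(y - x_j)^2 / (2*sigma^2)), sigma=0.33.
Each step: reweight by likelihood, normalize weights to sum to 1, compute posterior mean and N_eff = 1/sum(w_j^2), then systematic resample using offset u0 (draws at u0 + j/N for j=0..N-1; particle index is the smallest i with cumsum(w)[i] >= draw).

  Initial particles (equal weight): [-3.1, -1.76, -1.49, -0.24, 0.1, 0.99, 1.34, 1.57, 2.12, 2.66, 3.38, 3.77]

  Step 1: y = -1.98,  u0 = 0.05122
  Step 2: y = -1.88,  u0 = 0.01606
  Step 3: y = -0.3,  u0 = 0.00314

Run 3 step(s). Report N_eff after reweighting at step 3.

N_eff = 2.7992

step 1: w=[0.0028, 0.7049, 0.2923, 0.0000, 0.0000, 0.0000, 0.0000, 0.0000, 0.0000, 0.0000, 0.0000, 0.0000]  mean=-1.6848  Neff=1.7172  idx=[1, 1, 1, 1, 1, 1, 1, 1, 2, 2, 2, 2]
step 2: w=[0.0988, 0.0988, 0.0988, 0.0988, 0.0988, 0.0988, 0.0988, 0.0988, 0.0525, 0.0525, 0.0525, 0.0525]  mean=-1.7033  Neff=11.2303  idx=[0, 1, 1, 2, 3, 4, 5, 6, 6, 7, 9, 10]
step 3: w=[0.0158, 0.0158, 0.0158, 0.0158, 0.0158, 0.0158, 0.0158, 0.0158, 0.0158, 0.0158, 0.4212, 0.4212]  mean=-1.5326  Neff=2.7992  idx=[0, 5, 10, 10, 10, 10, 10, 11, 11, 11, 11, 11]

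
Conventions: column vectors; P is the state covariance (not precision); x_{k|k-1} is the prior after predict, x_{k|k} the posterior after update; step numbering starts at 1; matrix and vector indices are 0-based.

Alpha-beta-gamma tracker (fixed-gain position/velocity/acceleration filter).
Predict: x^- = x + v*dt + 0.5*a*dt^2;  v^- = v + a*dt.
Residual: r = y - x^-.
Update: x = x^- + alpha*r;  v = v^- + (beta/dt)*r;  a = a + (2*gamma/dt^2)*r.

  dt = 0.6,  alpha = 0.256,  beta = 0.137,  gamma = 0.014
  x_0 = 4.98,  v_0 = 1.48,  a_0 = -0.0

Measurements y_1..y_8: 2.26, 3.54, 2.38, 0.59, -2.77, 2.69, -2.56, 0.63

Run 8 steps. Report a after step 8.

a_post = -0.4296

step 1: x_pred=5.8680  r=-3.6080  x^+=4.9444  v^+=0.6562  a^+=-0.2806
step 2: x_pred=5.2875  r=-1.7475  x^+=4.8402  v^+=0.0888  a^+=-0.4165
step 3: x_pred=4.8185  r=-2.4385  x^+=4.1942  v^+=-0.7179  a^+=-0.6062
step 4: x_pred=3.6543  r=-3.0643  x^+=2.8699  v^+=-1.7813  a^+=-0.8445
step 5: x_pred=1.6490  r=-4.4190  x^+=0.5178  v^+=-3.2971  a^+=-1.1882
step 6: x_pred=-1.6744  r=4.3644  x^+=-0.5571  v^+=-3.0135  a^+=-0.8488
step 7: x_pred=-2.5180  r=-0.0420  x^+=-2.5287  v^+=-3.5324  a^+=-0.8521
step 8: x_pred=-4.8015  r=5.4315  x^+=-3.4110  v^+=-2.8034  a^+=-0.4296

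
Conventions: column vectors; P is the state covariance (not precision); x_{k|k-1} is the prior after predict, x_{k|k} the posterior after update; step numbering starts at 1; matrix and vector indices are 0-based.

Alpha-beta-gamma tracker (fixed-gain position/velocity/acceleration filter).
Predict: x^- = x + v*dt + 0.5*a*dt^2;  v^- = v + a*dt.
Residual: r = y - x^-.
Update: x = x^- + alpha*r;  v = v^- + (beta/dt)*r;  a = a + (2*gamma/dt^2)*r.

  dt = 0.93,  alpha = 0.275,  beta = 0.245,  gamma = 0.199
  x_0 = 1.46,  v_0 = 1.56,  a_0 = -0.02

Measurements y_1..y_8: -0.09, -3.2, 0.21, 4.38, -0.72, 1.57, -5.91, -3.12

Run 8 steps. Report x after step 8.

x_post = 9.1926

step 1: x_pred=2.9022  r=-2.9922  x^+=2.0793  v^+=0.7531  a^+=-1.3969
step 2: x_pred=2.1756  r=-5.3756  x^+=0.6973  v^+=-1.9621  a^+=-3.8706
step 3: x_pred=-2.8013  r=3.0113  x^+=-1.9732  v^+=-4.7685  a^+=-2.4849
step 4: x_pred=-7.4825  r=11.8625  x^+=-4.2203  v^+=-3.9544  a^+=2.9738
step 5: x_pred=-6.6118  r=5.8918  x^+=-4.9916  v^+=0.3634  a^+=5.6851
step 6: x_pred=-2.1951  r=3.7651  x^+=-1.1597  v^+=6.6424  a^+=7.4177
step 7: x_pred=8.2255  r=-14.1355  x^+=4.3383  v^+=9.8170  a^+=0.9129
step 8: x_pred=13.8628  r=-16.9828  x^+=9.1926  v^+=6.1920  a^+=-6.9021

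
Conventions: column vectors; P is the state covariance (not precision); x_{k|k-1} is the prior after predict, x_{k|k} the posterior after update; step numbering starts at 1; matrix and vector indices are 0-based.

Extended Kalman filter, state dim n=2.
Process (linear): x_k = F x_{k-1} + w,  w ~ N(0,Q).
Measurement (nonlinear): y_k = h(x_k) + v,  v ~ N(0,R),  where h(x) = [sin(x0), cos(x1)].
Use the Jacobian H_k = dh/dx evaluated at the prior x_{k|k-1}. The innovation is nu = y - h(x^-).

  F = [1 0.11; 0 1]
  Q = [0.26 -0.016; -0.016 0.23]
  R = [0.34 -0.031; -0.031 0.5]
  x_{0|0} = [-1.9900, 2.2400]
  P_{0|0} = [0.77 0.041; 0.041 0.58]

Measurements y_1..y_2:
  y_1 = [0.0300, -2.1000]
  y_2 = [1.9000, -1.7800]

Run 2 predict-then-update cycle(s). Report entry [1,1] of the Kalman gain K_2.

K[1,1] = -0.0437

step 1: x^-=[-1.7436, 2.2400]  P^-=[1.0460 0.0888; 0.0888 0.8100]  H_jac=[-0.1719 0.0000; 0.0000 -0.7843]  S=[0.3709 -0.0190; -0.0190 0.9983]  K=[-0.4890 -0.0791; -0.0739 -0.6378]  nu=[1.0151, -1.4796]  x^+=[-2.1229, 3.1087]  P^+=[0.9526 0.0311; 0.0311 0.4037]
step 2: x^-=[-1.7810, 3.1087]  P^-=[1.2243 0.0595; 0.0595 0.6337]  H_jac=[-0.2086 0.0000; 0.0000 -0.0329]  S=[0.3933 -0.0306; -0.0306 0.5007]  K=[-0.6529 -0.0438; -0.0350 -0.0437]  nu=[2.8780, -0.7805]  x^+=[-3.6257, 3.0422]  P^+=[1.0575 0.0505; 0.0505 0.6323]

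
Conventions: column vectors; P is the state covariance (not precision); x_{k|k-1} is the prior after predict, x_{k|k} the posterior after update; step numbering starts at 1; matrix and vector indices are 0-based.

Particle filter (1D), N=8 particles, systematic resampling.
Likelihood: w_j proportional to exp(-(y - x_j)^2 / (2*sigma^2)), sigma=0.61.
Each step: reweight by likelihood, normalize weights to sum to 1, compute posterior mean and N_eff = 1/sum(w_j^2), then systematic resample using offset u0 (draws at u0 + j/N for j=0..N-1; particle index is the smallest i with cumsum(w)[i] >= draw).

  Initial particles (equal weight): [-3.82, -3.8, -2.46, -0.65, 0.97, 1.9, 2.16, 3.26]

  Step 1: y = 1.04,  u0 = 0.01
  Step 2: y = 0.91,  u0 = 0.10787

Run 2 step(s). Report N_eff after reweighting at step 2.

step 1: w=[0.0000, 0.0000, 0.0000, 0.0137, 0.6320, 0.2355, 0.1179, 0.0008]  mean=1.3091  Neff=2.1321  idx=[3, 4, 4, 4, 4, 4, 5, 6]
step 2: w=[0.0070, 0.1841, 0.1841, 0.1841, 0.1841, 0.1841, 0.0496, 0.0227]  mean=1.0317  Neff=5.7949  idx=[1, 2, 2, 3, 4, 4, 5, 7]

N_eff = 5.7949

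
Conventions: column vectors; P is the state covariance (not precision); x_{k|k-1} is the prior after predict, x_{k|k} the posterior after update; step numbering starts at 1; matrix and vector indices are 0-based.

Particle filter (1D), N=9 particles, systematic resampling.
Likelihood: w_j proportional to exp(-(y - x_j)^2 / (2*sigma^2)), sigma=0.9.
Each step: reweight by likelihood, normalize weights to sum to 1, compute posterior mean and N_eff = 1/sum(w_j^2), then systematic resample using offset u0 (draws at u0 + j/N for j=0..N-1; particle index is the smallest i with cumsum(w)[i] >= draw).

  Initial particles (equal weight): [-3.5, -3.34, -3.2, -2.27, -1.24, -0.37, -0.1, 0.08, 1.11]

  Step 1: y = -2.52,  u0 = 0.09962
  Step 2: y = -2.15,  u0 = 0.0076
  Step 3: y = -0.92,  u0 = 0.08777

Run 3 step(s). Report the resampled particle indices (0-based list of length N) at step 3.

step 1: w=[0.1630, 0.1947, 0.2217, 0.2837, 0.1073, 0.0170, 0.0079, 0.0045, 0.0001]  mean=-2.7140  Neff=4.8538  idx=[0, 1, 1, 2, 2, 3, 3, 4, 6]
step 2: w=[0.0672, 0.0864, 0.0864, 0.1049, 0.1049, 0.2053, 0.2053, 0.1242, 0.0155]  mean=-2.5711  Neff=7.0729  idx=[0, 1, 2, 3, 5, 5, 6, 6, 7]
step 3: w=[0.0070, 0.0115, 0.0115, 0.0172, 0.1383, 0.1383, 0.1383, 0.1383, 0.3998]  mean=-1.9073  Neff=4.2208  idx=[4, 5, 5, 6, 7, 8, 8, 8, 8]

resampled_idx = [4, 5, 5, 6, 7, 8, 8, 8, 8]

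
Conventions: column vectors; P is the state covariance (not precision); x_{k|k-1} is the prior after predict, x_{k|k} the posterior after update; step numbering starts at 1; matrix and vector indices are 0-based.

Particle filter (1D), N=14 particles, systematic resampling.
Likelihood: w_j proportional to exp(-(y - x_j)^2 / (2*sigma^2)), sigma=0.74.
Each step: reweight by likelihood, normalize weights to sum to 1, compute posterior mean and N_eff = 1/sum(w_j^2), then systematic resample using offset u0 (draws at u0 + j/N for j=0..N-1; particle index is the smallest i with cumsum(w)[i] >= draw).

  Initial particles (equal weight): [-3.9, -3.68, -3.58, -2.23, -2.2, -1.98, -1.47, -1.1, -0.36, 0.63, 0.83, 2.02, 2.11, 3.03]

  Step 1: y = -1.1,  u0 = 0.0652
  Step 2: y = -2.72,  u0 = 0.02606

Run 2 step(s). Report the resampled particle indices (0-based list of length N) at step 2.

resampled_idx = [0, 0, 0, 1, 1, 1, 2, 2, 3, 3, 4, 5, 6, 9]

step 1: w=[0.0002, 0.0006, 0.0010, 0.0835, 0.0888, 0.1322, 0.2366, 0.2681, 0.1626, 0.0174, 0.0089, 0.0000, 0.0000, 0.0000]  mean=-1.3326  Neff=5.3479  idx=[3, 4, 5, 5, 6, 6, 6, 7, 7, 7, 7, 8, 8, 10]
step 2: w=[0.2062, 0.2006, 0.1557, 0.1557, 0.0617, 0.0617, 0.0617, 0.0234, 0.0234, 0.0234, 0.0234, 0.0016, 0.0016, 0.0000]  mean=-1.8939  Neff=6.9021  idx=[0, 0, 0, 1, 1, 1, 2, 2, 3, 3, 4, 5, 6, 9]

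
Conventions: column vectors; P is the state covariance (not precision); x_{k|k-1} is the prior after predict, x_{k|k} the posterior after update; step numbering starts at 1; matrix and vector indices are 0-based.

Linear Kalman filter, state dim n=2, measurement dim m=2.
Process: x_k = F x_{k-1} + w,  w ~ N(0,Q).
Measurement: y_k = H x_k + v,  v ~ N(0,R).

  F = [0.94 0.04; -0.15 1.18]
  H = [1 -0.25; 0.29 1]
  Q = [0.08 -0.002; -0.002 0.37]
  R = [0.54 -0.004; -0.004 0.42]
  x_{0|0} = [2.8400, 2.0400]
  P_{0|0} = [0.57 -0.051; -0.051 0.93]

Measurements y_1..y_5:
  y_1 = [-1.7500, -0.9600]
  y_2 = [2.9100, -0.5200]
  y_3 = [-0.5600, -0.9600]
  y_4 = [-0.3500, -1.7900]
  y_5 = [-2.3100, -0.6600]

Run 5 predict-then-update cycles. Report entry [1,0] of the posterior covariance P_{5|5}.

P_post[1,0] = -0.0172

step 1: x^-=[2.7512, 1.9812]  P^-=[0.5813 -0.0947; -0.0947 1.6958]  S=[1.2747 -0.3472; -0.3472 2.1098]  K=[0.5069 0.1184; -0.2005 0.7578]  nu=[-4.0059, -3.7390]  x^+=[0.2778, -0.0490]  P^+=[0.2659 -0.0294; -0.0294 0.3276]
step 2: x^-=[0.2592, -0.0995]  P^-=[0.3133 -0.0565; -0.0565 0.8425]  S=[0.9341 -0.1762; -0.1762 1.2561]  K=[0.3653 0.0786; -0.1663 0.6344]  nu=[2.6259, -0.4957]  x^+=[1.1794, -0.8506]  P^+=[0.1910 -0.0238; -0.0238 0.2740]
step 3: x^-=[1.0746, -1.1807]  P^-=[0.2474 -0.0423; -0.0423 0.7643]  S=[0.8563 -0.1625; -0.1625 1.1806]  K=[0.3142 0.0682; -0.1557 0.6156]  nu=[-1.9298, -0.0910]  x^+=[0.4621, -0.9363]  P^+=[0.1643 -0.0203; -0.0203 0.2650]
step 4: x^-=[0.3969, -1.1741]  P^-=[0.2241 -0.0350; -0.0350 0.7499]  S=[0.8285 -0.1590; -0.1590 1.1684]  K=[0.2937 0.0656; -0.1510 0.6126]  nu=[-1.0404, -0.7310]  x^+=[0.0434, -1.4648]  P^+=[0.1538 -0.0182; -0.0182 0.2632]
step 5: x^-=[-0.0178, -1.7349]  P^-=[0.2149 -0.0313; -0.0313 0.7463]  S=[0.8172 -0.1573; -0.1573 1.1662]  K=[0.2851 0.0650; -0.1488 0.6121]  nu=[-2.7260, 1.0801]  x^+=[-0.7247, -0.6681]  P^+=[0.1494 -0.0172; -0.0172 0.2626]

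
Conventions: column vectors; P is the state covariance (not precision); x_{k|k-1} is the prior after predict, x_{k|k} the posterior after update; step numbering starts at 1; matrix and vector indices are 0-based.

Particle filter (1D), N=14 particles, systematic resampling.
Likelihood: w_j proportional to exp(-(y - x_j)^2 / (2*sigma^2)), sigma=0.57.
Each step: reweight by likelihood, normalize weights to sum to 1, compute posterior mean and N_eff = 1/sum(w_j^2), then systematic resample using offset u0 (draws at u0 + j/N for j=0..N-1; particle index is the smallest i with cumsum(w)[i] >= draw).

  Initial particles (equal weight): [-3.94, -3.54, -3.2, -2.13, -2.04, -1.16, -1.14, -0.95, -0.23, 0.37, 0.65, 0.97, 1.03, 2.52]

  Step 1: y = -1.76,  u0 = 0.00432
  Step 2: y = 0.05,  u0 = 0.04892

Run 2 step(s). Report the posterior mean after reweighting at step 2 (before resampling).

step 1: w=[0.0002, 0.0023, 0.0126, 0.2480, 0.2713, 0.1759, 0.1694, 0.1115, 0.0083, 0.0003, 0.0000, 0.0000, 0.0000, 0.0000]  mean=-1.6360  Neff=4.8206  idx=[2, 3, 3, 3, 4, 4, 4, 4, 5, 5, 6, 6, 6, 7]
step 2: w=[0.0000, 0.0009, 0.0009, 0.0009, 0.0016, 0.0016, 0.0016, 0.0016, 0.1363, 0.1363, 0.1467, 0.1467, 0.1467, 0.2784]  mean=-1.1007  Neff=5.5788  idx=[8, 8, 9, 9, 10, 10, 11, 11, 12, 12, 13, 13, 13, 13]

post_mean = -1.1007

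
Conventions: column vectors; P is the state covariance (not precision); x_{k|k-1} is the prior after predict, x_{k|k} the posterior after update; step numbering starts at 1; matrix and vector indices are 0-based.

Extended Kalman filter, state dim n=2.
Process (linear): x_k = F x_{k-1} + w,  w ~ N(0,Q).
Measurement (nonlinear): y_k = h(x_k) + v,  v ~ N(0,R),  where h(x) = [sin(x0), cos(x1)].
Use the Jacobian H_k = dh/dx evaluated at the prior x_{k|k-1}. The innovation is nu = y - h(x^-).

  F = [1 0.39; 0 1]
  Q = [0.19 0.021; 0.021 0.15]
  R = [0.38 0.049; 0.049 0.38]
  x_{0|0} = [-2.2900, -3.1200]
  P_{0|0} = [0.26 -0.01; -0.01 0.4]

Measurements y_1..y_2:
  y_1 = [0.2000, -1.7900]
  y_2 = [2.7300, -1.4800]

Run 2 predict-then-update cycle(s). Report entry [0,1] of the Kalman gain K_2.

K[0,1] = 0.0096

step 1: x^-=[-3.5068, -3.1200]  P^-=[0.5030 0.1670; 0.1670 0.5500]  H_jac=[-0.9340 0.0000; 0.0000 0.0216]  S=[0.8189 0.0456; 0.0456 0.3803]  K=[-0.5782 0.0789; -0.1935 0.0545]  nu=[-0.1571, -0.7902]  x^+=[-3.4783, -3.1326]  P^+=[0.2311 0.0759; 0.0759 0.5192]
step 2: x^-=[-4.7000, -3.1326]  P^-=[0.5592 0.2993; 0.2993 0.6692]  H_jac=[-0.0124 0.0000; 0.0000 0.0090]  S=[0.3801 0.0490; 0.0490 0.3801]  K=[-0.0195 0.0096; -0.0120 0.0173]  nu=[1.7301, -0.4800]  x^+=[-4.7383, -3.1617]  P^+=[0.5591 0.2992; 0.2992 0.6690]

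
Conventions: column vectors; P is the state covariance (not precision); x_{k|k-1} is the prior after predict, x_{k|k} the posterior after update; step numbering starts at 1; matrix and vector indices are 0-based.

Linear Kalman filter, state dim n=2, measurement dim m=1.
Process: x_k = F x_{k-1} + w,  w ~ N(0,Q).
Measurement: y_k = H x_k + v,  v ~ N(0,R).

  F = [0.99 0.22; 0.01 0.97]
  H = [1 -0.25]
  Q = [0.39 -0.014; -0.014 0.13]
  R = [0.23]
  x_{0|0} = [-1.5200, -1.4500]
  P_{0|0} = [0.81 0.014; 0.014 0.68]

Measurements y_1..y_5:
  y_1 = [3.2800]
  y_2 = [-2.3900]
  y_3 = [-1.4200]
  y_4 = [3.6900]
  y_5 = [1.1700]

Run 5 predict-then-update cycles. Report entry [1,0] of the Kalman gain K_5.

step 1: x^-=[-1.8238, -1.4217]  P^-=[1.2229 0.1526; 0.1526 0.7702]  S=[1.4247]  K=[0.8316; -0.0280]  nu=[4.7484]  x^+=[2.1247, -1.5548]  P^+=[0.2377 0.1858; 0.1858 0.7690]
step 2: x^-=[1.7614, -1.4869]  P^-=[0.7411 0.3313; 0.3313 0.8572]  S=[0.8591]  K=[0.7663; 0.1362]  nu=[-4.5232]  x^+=[-1.7047, -2.1030]  P^+=[0.2367 0.2416; 0.2416 0.8413]
step 3: x^-=[-2.1503, -2.0569]  P^-=[0.7679 0.4005; 0.4005 0.9263]  S=[0.8556]  K=[0.7805; 0.1974]  nu=[0.2161]  x^+=[-1.9817, -2.0143]  P^+=[0.2467 0.2686; 0.2686 0.8929]
step 4: x^-=[-2.4050, -1.9737]  P^-=[0.7920 0.4376; 0.4376 0.9754]  S=[0.8642]  K=[0.7899; 0.2241]  nu=[5.6016]  x^+=[2.0196, -0.7181]  P^+=[0.2528 0.2846; 0.2846 0.9320]
step 5: x^-=[1.8415, -0.6763]  P^-=[0.8068 0.4613; 0.4613 1.0124]  S=[0.8695]  K=[0.7953; 0.2394]  nu=[-0.8406]  x^+=[1.1730, -0.8776]  P^+=[0.2569 0.2957; 0.2957 0.9626]

K[1,0] = 0.2394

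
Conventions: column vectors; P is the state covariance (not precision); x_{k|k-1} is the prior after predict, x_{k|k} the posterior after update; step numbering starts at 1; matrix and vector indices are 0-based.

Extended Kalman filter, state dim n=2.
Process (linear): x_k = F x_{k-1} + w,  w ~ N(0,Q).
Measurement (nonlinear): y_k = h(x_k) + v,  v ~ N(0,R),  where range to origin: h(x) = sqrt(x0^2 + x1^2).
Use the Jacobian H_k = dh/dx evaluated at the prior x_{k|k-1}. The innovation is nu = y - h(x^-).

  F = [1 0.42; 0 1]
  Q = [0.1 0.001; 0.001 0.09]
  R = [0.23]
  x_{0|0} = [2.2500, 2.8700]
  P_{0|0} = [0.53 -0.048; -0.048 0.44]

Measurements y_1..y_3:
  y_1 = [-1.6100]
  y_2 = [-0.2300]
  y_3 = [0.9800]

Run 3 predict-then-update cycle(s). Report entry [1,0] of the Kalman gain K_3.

step 1: x^-=[3.4554, 2.8700]  P^-=[0.6673 0.1378; 0.1378 0.5300]  H_jac=[0.7693 0.6389]  S=[0.9767]  K=[0.6157; 0.4552]  nu=[-6.1018]  x^+=[-0.3016, 0.0922]  P^+=[0.2970 -0.1360; -0.1360 0.3276]
step 2: x^-=[-0.2629, 0.0922]  P^-=[0.3406 0.0026; 0.0026 0.4176]  H_jac=[-0.9437 0.3309]  S=[0.5774]  K=[-0.5552; 0.2350]  nu=[-0.5086]  x^+=[0.0195, -0.0274]  P^+=[0.1626 0.0779; 0.0779 0.3857]
step 3: x^-=[0.0080, -0.0274]  P^-=[0.3962 0.2409; 0.2409 0.4757]  H_jac=[0.2799 -0.9600]  S=[0.5700]  K=[-0.2113; -0.6829]  nu=[0.9515]  x^+=[-0.1931, -0.6771]  P^+=[0.3707 0.1587; 0.1587 0.2099]

K[1,0] = -0.6829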